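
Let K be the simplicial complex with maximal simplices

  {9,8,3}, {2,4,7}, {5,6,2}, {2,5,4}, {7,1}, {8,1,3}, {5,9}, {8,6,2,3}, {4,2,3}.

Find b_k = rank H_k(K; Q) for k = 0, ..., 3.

b_0 = 1, b_1 = 2, b_2 = 0, b_3 = 0.

Order the vertices as 1 < 2 < 3 < 4 < 5 < 6 < 7 < 8 < 9. Listing each simplex with vertices in this order, K has dimension 3 with simplices:

  0-simplices (9): [1], [2], [3], [4], [5], [6], [7], [8], [9]
  1-simplices (19): [1,3], [1,7], [1,8], [2,3], [2,4], [2,5], [2,6], [2,7], [2,8], [3,4], [3,6], [3,8], [3,9], [4,5], [4,7], [5,6], [5,9], [6,8], [8,9]
  2-simplices (10): [1,3,8], [2,3,4], [2,3,6], [2,3,8], [2,4,5], [2,4,7], [2,5,6], [2,6,8], [3,6,8], [3,8,9]
  3-simplices (1): [2,3,6,8]

giving chain groups C_0 ≅ Z^9, C_1 ≅ Z^19, C_2 ≅ Z^10, C_3 ≅ Z^1.

Boundary ∂_1: C_1 → C_0 is given by ∂[p,q] = [q] − [p].
The resulting 9×19 matrix has rank 8, and its Smith normal form has invariant factors (1,1,1,1,1,1,1,1).

The boundary map ∂_2: C_2 → C_1 sends each 2-simplex [p,q,r] to [q,r] − [p,r] + [p,q]. For instance
  ∂[2,3,6] = [3,6] − [2,6] + [2,3],
  ∂[3,8,9] = [8,9] − [3,9] + [3,8].
The resulting 19×10 matrix has rank 9, and its Smith normal form has invariant factors (1,1,1,1,1,1,1,1,1).

The boundary map ∂_3: C_3 → C_2 sends each 3-simplex σ to the alternating sum Σ_i (−1)^i (σ with its i-th vertex removed). For instance
  ∂[2,3,6,8] = [3,6,8] − [2,6,8] + [2,3,8] − [2,3,6].
This gives a 10×1 integer matrix of rank 1; reducing to Smith normal form yields diagonal entries (1).

From H_k ≅ ker(∂_k) / im(∂_{k+1}) we obtain:

  H_0: rank C_0 − rank ∂_1 = 9 − 8 = 1, and the invariant factors of ∂_1 are all 1, so H_0 = Z.
  H_1: rank ker ∂_1 − rank ∂_2 = (19 − 8) − 9 = 2, and the invariant factors of ∂_2 are all 1, so H_1 = Z^2.
  H_2: rank ker ∂_2 − rank ∂_3 = (10 − 9) − 1 = 0, and the invariant factors of ∂_3 are all 1, so H_2 = 0.
  H_3: rank ker ∂_3 − rank ∂_4 = (1 − 1) − 0 = 0, and there is no ∂_4, so H_3 = 0.

Hence the Betti numbers are b_0 = 1, b_1 = 2, b_2 = 0, b_3 = 0.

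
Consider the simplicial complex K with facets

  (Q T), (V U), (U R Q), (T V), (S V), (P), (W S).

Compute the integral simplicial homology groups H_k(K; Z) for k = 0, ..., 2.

Order the vertices as P < Q < R < S < T < U < V < W. Listing each simplex with vertices in this order, K has dimension 2 with simplices:

  0-simplices (8): P, Q, R, S, T, U, V, W
  1-simplices (8): QR, QT, QU, RU, SV, SW, TV, UV
  2-simplices (1): QRU

giving chain groups C_0 ≅ Z^8, C_1 ≅ Z^8, C_2 ≅ Z^1.

The boundary map ∂_1: C_1 → C_0 is given by ∂[p,q] = [q] − [p].
This gives a 8×8 integer matrix of rank 6; reducing to Smith normal form yields diagonal entries (1,1,1,1,1,1).

∂_2: C_2 → C_1 acts by ∂[p,q,r] = [q,r] − [p,r] + [p,q]. For instance
  ∂QRU = RU − QU + QR.
As a 8×1 matrix over Z this has rank 1, with invariant factors (1).

Reading off H_k = ker ∂_k / im ∂_{k+1}:

  H_0: rank C_0 − rank ∂_1 = 8 − 6 = 2, and the invariant factors of ∂_1 are all 1, so H_0 = Z^2.
  H_1: rank ker ∂_1 − rank ∂_2 = (8 − 6) − 1 = 1, and the invariant factors of ∂_2 are all 1, so H_1 = Z.
  H_2: rank ker ∂_2 − rank ∂_3 = (1 − 1) − 0 = 0, and there is no ∂_3, so H_2 = 0.

H_0 = Z^2,  H_1 = Z,  H_2 = 0.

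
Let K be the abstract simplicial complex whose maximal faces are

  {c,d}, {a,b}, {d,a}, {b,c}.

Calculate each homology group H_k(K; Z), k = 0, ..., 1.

H_0 = Z,  H_1 = Z.

Order the vertices as a < b < c < d. Listing each simplex with vertices in this order, K has dimension 1 with simplices:

  0-simplices (4): a, b, c, d
  1-simplices (4): ab, ad, bc, cd

giving chain groups C_0 ≅ Z^4, C_1 ≅ Z^4.

∂_1: C_1 → C_0 maps an edge to its endpoints' difference, ∂[p,q] = q − p. For instance
  ∂bc = c − b.
As a 4×4 matrix over Z this has rank 3, with invariant factors (1,1,1).

Now H_k = ker ∂_k / im ∂_{k+1}, so:

  H_0: rank C_0 − rank ∂_1 = 4 − 3 = 1, and the invariant factors of ∂_1 are all 1, so H_0 ≅ Z.
  H_1: rank ker ∂_1 − rank ∂_2 = (4 − 3) − 0 = 1, and there is no ∂_2, so H_1 ≅ Z.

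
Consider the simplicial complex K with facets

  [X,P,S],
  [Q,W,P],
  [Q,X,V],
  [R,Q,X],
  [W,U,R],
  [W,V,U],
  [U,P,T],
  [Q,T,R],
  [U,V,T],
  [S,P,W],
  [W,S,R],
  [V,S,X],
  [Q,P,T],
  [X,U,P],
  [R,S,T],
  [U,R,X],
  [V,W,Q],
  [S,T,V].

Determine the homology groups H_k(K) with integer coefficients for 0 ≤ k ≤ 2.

Take the total order P < Q < R < S < T < U < V < W < X on the vertex set. Then K (dimension 2) consists of the simplices:

  0-simplices (9): P, Q, R, S, T, U, V, W, X
  1-simplices (27): PQ, PS, PT, PU, PW, PX, QR, QT, QV, QW, QX, RS, RT, RU, RW, RX, ST, SV, SW, SX, TU, TV, UV, UW, UX, VW, VX
  2-simplices (18): PQT, PQW, PSW, PSX, PTU, PUX, QRT, QRX, QVW, QVX, RST, RSW, RUW, RUX, STV, SVX, TUV, UVW

so the chain groups are C_0 ≅ Z^9, C_1 ≅ Z^27, C_2 ≅ Z^18.

The boundary map ∂_1: C_1 → C_0 is given by ∂[p,q] = [q] − [p]. For instance
  ∂VX = X − V.
As a 9×27 matrix over Z this has rank 8, with invariant factors (1,1,1,1,1,1,1,1).

Boundary ∂_2: C_2 → C_1 acts by ∂[p,q,r] = [q,r] − [p,r] + [p,q]. For instance
  ∂UVW = VW − UW + UV,
  ∂RSW = SW − RW + RS.
The resulting 27×18 matrix has rank 17, and its Smith normal form has invariant factors (1,1,1,1,1,1,1,1,1,1,1,1,1,1,1,1,1).

From H_k ≅ ker(∂_k) / im(∂_{k+1}) we obtain:

  H_0: rank C_0 − rank ∂_1 = 9 − 8 = 1, and the invariant factors of ∂_1 are all 1, so H_0 = Z.
  H_1: rank ker ∂_1 − rank ∂_2 = (27 − 8) − 17 = 2, and the invariant factors of ∂_2 are all 1, so H_1 = Z^2.
  H_2: rank ker ∂_2 − rank ∂_3 = (18 − 17) − 0 = 1, and there is no ∂_3, so H_2 = Z.

As a check, the Euler characteristic is 9 − 27 + 18 = 0, which agrees with 1 − 2 + 1 = 0.
(K is a triangulation of the torus T^2.)

H_0 = Z,  H_1 = Z^2,  H_2 = Z.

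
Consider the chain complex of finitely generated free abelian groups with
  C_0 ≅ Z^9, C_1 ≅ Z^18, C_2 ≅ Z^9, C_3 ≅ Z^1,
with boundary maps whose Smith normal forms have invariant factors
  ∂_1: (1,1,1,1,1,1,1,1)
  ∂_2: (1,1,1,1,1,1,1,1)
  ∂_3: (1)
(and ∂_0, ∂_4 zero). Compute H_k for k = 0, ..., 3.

H_0 = Z,  H_1 = Z^2,  H_2 = 0,  H_3 = 0.

H_0: b_0 = 9 − 0 − 8 = 1; torsion from ∂_1 factors > 1: none. So H_0 = Z.
H_1: b_1 = 18 − 8 − 8 = 2; torsion from ∂_2 factors > 1: none. So H_1 = Z^2.
H_2: b_2 = 9 − 8 − 1 = 0; torsion from ∂_3 factors > 1: none. So H_2 = 0.
H_3: b_3 = 1 − 1 − 0 = 0; torsion from ∂_4 factors > 1: none. So H_3 = 0.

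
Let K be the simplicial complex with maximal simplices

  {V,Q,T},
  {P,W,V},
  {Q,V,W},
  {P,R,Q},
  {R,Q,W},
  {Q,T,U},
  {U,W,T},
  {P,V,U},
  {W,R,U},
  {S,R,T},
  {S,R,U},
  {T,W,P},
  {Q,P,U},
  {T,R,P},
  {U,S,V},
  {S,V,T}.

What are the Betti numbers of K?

We work with the vertex ordering P < Q < R < S < T < U < V < W. The simplices of K, each written with vertices in increasing order, are:

  0-simplices (8): P, Q, R, S, T, U, V, W
  1-simplices (24): PQ, PR, PT, PU, PV, PW, QR, QT, QU, QV, QW, RS, RT, RU, RW, ST, SU, SV, TU, TV, TW, UV, UW, VW
  2-simplices (16): PQR, PQU, PRT, PTW, PUV, PVW, QRW, QTU, QTV, QVW, RST, RSU, RUW, STV, SUV, TUW

Hence C_0 ≅ Z^8, C_1 ≅ Z^24, C_2 ≅ Z^16.

The boundary map ∂_1: C_1 → C_0 is given by ∂[p,q] = [q] − [p]. For instance
  ∂QR = R − Q.
As a 8×24 matrix over Z this has rank 7, with invariant factors (1,1,1,1,1,1,1).

The boundary map ∂_2: C_2 → C_1 maps a triangle to the signed sum of its edges. For instance
  ∂QRW = RW − QW + QR,
  ∂STV = TV − SV + ST.
The 24×16 boundary matrix has rank 15 and Smith normal form diag(1,1,1,1,1,1,1,1,1,1,1,1,1,1,1).

Computing H_k = (kernel of ∂_k) / (image of ∂_{k+1}):

  H_0: rank C_0 − rank ∂_1 = 8 − 7 = 1, and the invariant factors of ∂_1 are all 1, so H_0 = Z.
  H_1: rank ker ∂_1 − rank ∂_2 = (24 − 7) − 15 = 2, and the invariant factors of ∂_2 are all 1, so H_1 = Z^2.
  H_2: rank ker ∂_2 − rank ∂_3 = (16 − 15) − 0 = 1, and there is no ∂_3, so H_2 = Z.

(K is a triangulation of the torus T^2.)

Hence the Betti numbers are b_0 = 1, b_1 = 2, b_2 = 1.

b_0 = 1, b_1 = 2, b_2 = 1.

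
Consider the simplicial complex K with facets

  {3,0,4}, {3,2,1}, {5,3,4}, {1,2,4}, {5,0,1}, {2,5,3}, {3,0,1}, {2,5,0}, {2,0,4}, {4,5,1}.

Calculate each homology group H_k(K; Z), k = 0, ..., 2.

Order the vertices as 0 < 1 < 2 < 3 < 4 < 5. Listing each simplex with vertices in this order, K has dimension 2 with simplices:

  0-simplices (6): [0], [1], [2], [3], [4], [5]
  1-simplices (15): [0,1], [0,2], [0,3], [0,4], [0,5], [1,2], [1,3], [1,4], [1,5], [2,3], [2,4], [2,5], [3,4], [3,5], [4,5]
  2-simplices (10): [0,1,3], [0,1,5], [0,2,4], [0,2,5], [0,3,4], [1,2,3], [1,2,4], [1,4,5], [2,3,5], [3,4,5]

Hence C_0 ≅ Z^6, C_1 ≅ Z^15, C_2 ≅ Z^10.

∂_1: C_1 → C_0 is given by ∂[p,q] = [q] − [p]. For instance
  ∂[0,2] = [2] − [0].
The 6×15 boundary matrix has rank 5 and Smith normal form diag(1,1,1,1,1).

Boundary ∂_2: C_2 → C_1 acts by ∂[p,q,r] = [q,r] − [p,r] + [p,q]. For instance
  ∂[0,3,4] = [3,4] − [0,4] + [0,3],
  ∂[1,4,5] = [4,5] − [1,5] + [1,4].
This gives a 15×10 integer matrix of rank 10; reducing to Smith normal form yields diagonal entries (1,1,1,1,1,1,1,1,1,2).

Computing H_k = (kernel of ∂_k) / (image of ∂_{k+1}):

  H_0: rank C_0 − rank ∂_1 = 6 − 5 = 1, and the invariant factors of ∂_1 are all 1, so H_0 = Z.
  H_1: rank ker ∂_1 − rank ∂_2 = (15 − 5) − 10 = 0, and ∂_2 has invariant factor 2 > 1, so H_1 = Z_2.
  H_2: rank ker ∂_2 − rank ∂_3 = (10 − 10) − 0 = 0, and there is no ∂_3, so H_2 = 0.

H_0 ≅ Z,  H_1 ≅ Z_2,  H_2 = 0.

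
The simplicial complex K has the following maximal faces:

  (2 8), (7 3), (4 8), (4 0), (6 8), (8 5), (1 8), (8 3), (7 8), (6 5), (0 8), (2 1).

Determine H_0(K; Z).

H_0 = Z.

K has 9 vertices, 12 edges.
rank ∂_0 = 0, rank ∂_1 = 8 ⇒ b_0 = 9 − 0 − 8 = 1; all invariant factors of ∂_1 are 1 so no torsion. So H_0 = Z.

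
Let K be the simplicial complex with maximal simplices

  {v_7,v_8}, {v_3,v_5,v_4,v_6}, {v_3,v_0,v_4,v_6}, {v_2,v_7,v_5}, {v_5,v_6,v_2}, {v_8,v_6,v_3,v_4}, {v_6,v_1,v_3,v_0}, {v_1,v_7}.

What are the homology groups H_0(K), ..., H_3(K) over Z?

H_0 ≅ Z,  H_1 ≅ Z^2,  H_2 = 0,  H_3 = 0.

We work with the vertex ordering v_0 < v_1 < v_2 < v_3 < v_4 < v_5 < v_6 < v_7 < v_8. The simplices of K, each written with vertices in increasing order, are:

  0-simplices (9): [v_0], [v_1], [v_2], [v_3], [v_4], [v_5], [v_6], [v_7], [v_8]
  1-simplices (21): (21 of them)
  2-simplices (15): (15 of them)
  3-simplices (4): [v_0,v_1,v_3,v_6], [v_0,v_3,v_4,v_6], [v_3,v_4,v_5,v_6], [v_3,v_4,v_6,v_8]

Hence C_0 ≅ Z^9, C_1 ≅ Z^21, C_2 ≅ Z^15, C_3 ≅ Z^4.

Boundary ∂_1: C_1 → C_0 sends each edge [p,q] (with p < q) to q − p. For instance
  ∂[v_3,v_5] = [v_5] − [v_3].
The resulting 9×21 matrix has rank 8, and its Smith normal form has invariant factors (1,1,1,1,1,1,1,1).

The boundary map ∂_2: C_2 → C_1 acts by ∂[p,q,r] = [q,r] − [p,r] + [p,q]. For instance
  ∂[v_2,v_5,v_7] = [v_5,v_7] − [v_2,v_7] + [v_2,v_5],
  ∂[v_0,v_3,v_6] = [v_3,v_6] − [v_0,v_6] + [v_0,v_3].
This gives a 21×15 integer matrix of rank 11; reducing to Smith normal form yields diagonal entries (1,1,1,1,1,1,1,1,1,1,1).

Boundary ∂_3: C_3 → C_2 sends each 3-simplex σ to the alternating sum Σ_i (−1)^i (σ with its i-th vertex removed). For instance
  ∂[v_3,v_4,v_5,v_6] = [v_4,v_5,v_6] − [v_3,v_5,v_6] + [v_3,v_4,v_6] − [v_3,v_4,v_5],
  ∂[v_0,v_1,v_3,v_6] = [v_1,v_3,v_6] − [v_0,v_3,v_6] + [v_0,v_1,v_6] − [v_0,v_1,v_3].
The 15×4 boundary matrix has rank 4 and Smith normal form diag(1,1,1,1).

Reading off H_k = ker ∂_k / im ∂_{k+1}:

  H_0: rank C_0 − rank ∂_1 = 9 − 8 = 1, and the invariant factors of ∂_1 are all 1, so H_0 ≅ Z.
  H_1: rank ker ∂_1 − rank ∂_2 = (21 − 8) − 11 = 2, and the invariant factors of ∂_2 are all 1, so H_1 ≅ Z^2.
  H_2: rank ker ∂_2 − rank ∂_3 = (15 − 11) − 4 = 0, and the invariant factors of ∂_3 are all 1, so H_2 ≅ 0.
  H_3: rank ker ∂_3 − rank ∂_4 = (4 − 4) − 0 = 0, and there is no ∂_4, so H_3 ≅ 0.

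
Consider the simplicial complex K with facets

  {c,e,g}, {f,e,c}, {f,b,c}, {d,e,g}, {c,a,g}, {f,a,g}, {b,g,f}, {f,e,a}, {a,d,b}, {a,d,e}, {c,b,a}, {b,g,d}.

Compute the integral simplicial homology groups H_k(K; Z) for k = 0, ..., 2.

Order the vertices as a < b < c < d < e < f < g. Listing each simplex with vertices in this order, K has dimension 2 with simplices:

  0-simplices (7): a, b, c, d, e, f, g
  1-simplices (18): ab, ac, ad, ae, af, ag, bc, bd, bf, bg, ce, cf, cg, de, dg, ef, eg, fg
  2-simplices (12): abc, abd, acg, ade, aef, afg, bcf, bdg, bfg, cef, ceg, deg

Hence C_0 ≅ Z^7, C_1 ≅ Z^18, C_2 ≅ Z^12.

Boundary ∂_1: C_1 → C_0 sends each edge [p,q] (with p < q) to q − p. For instance
  ∂ac = c − a.
The 7×18 boundary matrix has rank 6 and Smith normal form diag(1,1,1,1,1,1).

The boundary map ∂_2: C_2 → C_1 acts by ∂[p,q,r] = [q,r] − [p,r] + [p,q]. For instance
  ∂abc = bc − ac + ab,
  ∂aef = ef − af + ae.
As a 18×12 matrix over Z this has rank 12, with invariant factors (1,1,1,1,1,1,1,1,1,1,1,2).

Computing H_k = (kernel of ∂_k) / (image of ∂_{k+1}):

  H_0: rank C_0 − rank ∂_1 = 7 − 6 = 1, and the invariant factors of ∂_1 are all 1, so H_0 ≅ Z.
  H_1: rank ker ∂_1 − rank ∂_2 = (18 − 6) − 12 = 0, and ∂_2 has invariant factor 2 > 1, so H_1 ≅ Z/2Z.
  H_2: rank ker ∂_2 − rank ∂_3 = (12 − 12) − 0 = 0, and there is no ∂_3, so H_2 ≅ 0.

As a check, the Euler characteristic is 7 − 18 + 12 = 1, which agrees with 1 − 0 + 0 = 1.
(K is a triangulation of the real projective plane RP^2.)

H_0 ≅ Z,  H_1 ≅ Z/2Z,  H_2 = 0.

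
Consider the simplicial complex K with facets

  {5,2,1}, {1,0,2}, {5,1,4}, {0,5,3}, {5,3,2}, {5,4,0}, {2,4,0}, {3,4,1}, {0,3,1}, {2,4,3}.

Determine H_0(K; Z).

Fix the vertex order 0 < 1 < 2 < 3 < 4 < 5 and write every simplex with vertices in increasing order. Then dim K = 2 and the simplices of K are:

  0-simplices (6): [0], [1], [2], [3], [4], [5]
  1-simplices (15): [0,1], [0,2], [0,3], [0,4], [0,5], [1,2], [1,3], [1,4], [1,5], [2,3], [2,4], [2,5], [3,4], [3,5], [4,5]
  2-simplices (10): [0,1,2], [0,1,3], [0,2,4], [0,3,5], [0,4,5], [1,2,5], [1,3,4], [1,4,5], [2,3,4], [2,3,5]

giving chain groups C_0 ≅ Z^6, C_1 ≅ Z^15, C_2 ≅ Z^10.

The boundary map ∂_1: C_1 → C_0 sends each edge [p,q] (with p < q) to q − p. For instance
  ∂[0,1] = [1] − [0].
This gives a 6×15 integer matrix of rank 5; reducing to Smith normal form yields diagonal entries (1,1,1,1,1).

The boundary map ∂_2: C_2 → C_1 sends each 2-simplex [p,q,r] to [q,r] − [p,r] + [p,q]. For instance
  ∂[2,3,5] = [3,5] − [2,5] + [2,3],
  ∂[0,2,4] = [2,4] − [0,4] + [0,2].
The resulting 15×10 matrix has rank 10, and its Smith normal form has invariant factors (1,1,1,1,1,1,1,1,1,2).

Reading off H_k = ker ∂_k / im ∂_{k+1}:

  H_0: rank C_0 − rank ∂_1 = 6 − 5 = 1, and the invariant factors of ∂_1 are all 1, so H_0 = Z.

H_0 = Z.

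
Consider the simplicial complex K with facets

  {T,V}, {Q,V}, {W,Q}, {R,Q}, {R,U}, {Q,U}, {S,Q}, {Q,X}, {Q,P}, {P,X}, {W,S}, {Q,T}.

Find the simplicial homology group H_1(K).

H_1 = Z^4.

Fix the vertex order P < Q < R < S < T < U < V < W < X and write every simplex with vertices in increasing order. Then dim K = 1 and the simplices of K are:

  0-simplices (9): P, Q, R, S, T, U, V, W, X
  1-simplices (12): PQ, PX, QR, QS, QT, QU, QV, QW, QX, RU, SW, TV

Hence C_0 ≅ Z^9, C_1 ≅ Z^12.

The boundary map ∂_1: C_1 → C_0 is given by ∂[p,q] = [q] − [p].
As a 9×12 matrix over Z this has rank 8, with invariant factors (1,1,1,1,1,1,1,1).

From H_k ≅ ker(∂_k) / im(∂_{k+1}) we obtain:

  H_1: rank ker ∂_1 − rank ∂_2 = (12 − 8) − 0 = 4, and there is no ∂_2, so H_1 ≅ Z^4.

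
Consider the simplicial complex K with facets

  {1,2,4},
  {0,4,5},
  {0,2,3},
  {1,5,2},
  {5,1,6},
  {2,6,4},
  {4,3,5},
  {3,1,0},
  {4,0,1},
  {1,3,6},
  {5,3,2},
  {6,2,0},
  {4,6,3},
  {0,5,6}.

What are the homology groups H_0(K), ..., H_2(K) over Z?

We work with the vertex ordering 0 < 1 < 2 < 3 < 4 < 5 < 6. The simplices of K, each written with vertices in increasing order, are:

  0-simplices (7): [0], [1], [2], [3], [4], [5], [6]
  1-simplices (21): [0,1], [0,2], [0,3], [0,4], [0,5], [0,6], [1,2], [1,3], [1,4], [1,5], [1,6], [2,3], [2,4], [2,5], [2,6], [3,4], [3,5], [3,6], [4,5], [4,6], [5,6]
  2-simplices (14): [0,1,3], [0,1,4], [0,2,3], [0,2,6], [0,4,5], [0,5,6], [1,2,4], [1,2,5], [1,3,6], [1,5,6], [2,3,5], [2,4,6], [3,4,5], [3,4,6]

giving chain groups C_0 ≅ Z^7, C_1 ≅ Z^21, C_2 ≅ Z^14.

The boundary map ∂_1: C_1 → C_0 maps an edge to its endpoints' difference, ∂[p,q] = q − p. For instance
  ∂[2,4] = [4] − [2].
The resulting 7×21 matrix has rank 6, and its Smith normal form has invariant factors (1,1,1,1,1,1).

Boundary ∂_2: C_2 → C_1 acts by ∂[p,q,r] = [q,r] − [p,r] + [p,q]. For instance
  ∂[1,5,6] = [5,6] − [1,6] + [1,5],
  ∂[0,4,5] = [4,5] − [0,5] + [0,4].
As a 21×14 matrix over Z this has rank 13, with invariant factors (1,1,1,1,1,1,1,1,1,1,1,1,1).

Now H_k = ker ∂_k / im ∂_{k+1}, so:

  H_0: rank C_0 − rank ∂_1 = 7 − 6 = 1, and the invariant factors of ∂_1 are all 1, so H_0 = Z.
  H_1: rank ker ∂_1 − rank ∂_2 = (21 − 6) − 13 = 2, and the invariant factors of ∂_2 are all 1, so H_1 = Z^2.
  H_2: rank ker ∂_2 − rank ∂_3 = (14 − 13) − 0 = 1, and there is no ∂_3, so H_2 = Z.

(K is a triangulation of the torus T^2.)

H_0 ≅ Z,  H_1 ≅ Z^2,  H_2 ≅ Z.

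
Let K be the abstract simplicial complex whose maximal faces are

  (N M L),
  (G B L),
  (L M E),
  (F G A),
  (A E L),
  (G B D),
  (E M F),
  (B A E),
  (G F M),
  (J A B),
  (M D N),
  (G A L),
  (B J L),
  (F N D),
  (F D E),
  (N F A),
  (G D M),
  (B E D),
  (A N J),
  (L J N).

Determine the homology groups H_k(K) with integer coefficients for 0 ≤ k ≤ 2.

H_0 ≅ Z,  H_1 ≅ Z ⊕ Z/2,  H_2 = 0.

Fix the vertex order A < B < D < E < F < G < J < L < M < N and write every simplex with vertices in increasing order. Then dim K = 2 and the simplices of K are:

  0-simplices (10): A, B, D, E, F, G, J, L, M, N
  1-simplices (30): AB, AE, AF, AG, AJ, AL, AN, BD, BE, BG, BJ, BL, DE, DF, DG, DM, DN, EF, EL, EM, FG, FM, FN, GL, GM, JL, JN, LM, LN, MN
  2-simplices (20): ABE, ABJ, AEL, AFG, AFN, AGL, AJN, BDE, BDG, BGL, BJL, DEF, DFN, DGM, DMN, EFM, ELM, FGM, JLN, LMN

so the chain groups are C_0 ≅ Z^10, C_1 ≅ Z^30, C_2 ≅ Z^20.

The boundary map ∂_1: C_1 → C_0 is given by ∂[p,q] = [q] − [p]. For instance
  ∂LN = N − L.
As a 10×30 matrix over Z this has rank 9, with invariant factors (1,1,1,1,1,1,1,1,1).

Boundary ∂_2: C_2 → C_1 sends each 2-simplex [p,q,r] to [q,r] − [p,r] + [p,q]. For instance
  ∂BGL = GL − BL + BG,
  ∂ELM = LM − EM + EL.
As a 30×20 matrix over Z this has rank 20, with invariant factors (1,1,1,1,1,1,1,1,1,1,1,1,1,1,1,1,1,1,1,2).

Computing H_k = (kernel of ∂_k) / (image of ∂_{k+1}):

  H_0: rank C_0 − rank ∂_1 = 10 − 9 = 1, and the invariant factors of ∂_1 are all 1, so H_0 ≅ Z.
  H_1: rank ker ∂_1 − rank ∂_2 = (30 − 9) − 20 = 1, and ∂_2 has invariant factor 2 > 1, so H_1 ≅ Z ⊕ Z/2.
  H_2: rank ker ∂_2 − rank ∂_3 = (20 − 20) − 0 = 0, and there is no ∂_3, so H_2 ≅ 0.

(K is a triangulation of the Klein bottle.)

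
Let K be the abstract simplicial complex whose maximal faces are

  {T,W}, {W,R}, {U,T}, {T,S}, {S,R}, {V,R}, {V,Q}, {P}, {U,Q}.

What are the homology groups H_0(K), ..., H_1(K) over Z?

H_0 = Z^2,  H_1 = Z^2.

We work with the vertex ordering P < Q < R < S < T < U < V < W. The simplices of K, each written with vertices in increasing order, are:

  0-simplices (8): P, Q, R, S, T, U, V, W
  1-simplices (8): QU, QV, RS, RV, RW, ST, TU, TW

giving chain groups C_0 ≅ Z^8, C_1 ≅ Z^8.

Boundary ∂_1: C_1 → C_0 is given by ∂[p,q] = [q] − [p]. For instance
  ∂RS = S − R.
This gives a 8×8 integer matrix of rank 6; reducing to Smith normal form yields diagonal entries (1,1,1,1,1,1).

Computing H_k = (kernel of ∂_k) / (image of ∂_{k+1}):

  H_0: rank C_0 − rank ∂_1 = 8 − 6 = 2, and the invariant factors of ∂_1 are all 1, so H_0 = Z^2.
  H_1: rank ker ∂_1 − rank ∂_2 = (8 − 6) − 0 = 2, and there is no ∂_2, so H_1 = Z^2.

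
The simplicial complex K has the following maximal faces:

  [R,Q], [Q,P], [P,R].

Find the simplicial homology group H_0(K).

H_0 = Z.

Take the total order P < Q < R on the vertex set. Then K (dimension 1) consists of the simplices:

  0-simplices (3): P, Q, R
  1-simplices (3): PQ, PR, QR

Hence C_0 ≅ Z^3, C_1 ≅ Z^3.

∂_1: C_1 → C_0 sends each edge [p,q] (with p < q) to q − p.
The 3×3 boundary matrix has rank 2 and Smith normal form diag(1,1).

Reading off H_k = ker ∂_k / im ∂_{k+1}:

  H_0: rank C_0 − rank ∂_1 = 3 − 2 = 1, and the invariant factors of ∂_1 are all 1, so H_0 = Z.

(K is a triangulation of the circle S^1.)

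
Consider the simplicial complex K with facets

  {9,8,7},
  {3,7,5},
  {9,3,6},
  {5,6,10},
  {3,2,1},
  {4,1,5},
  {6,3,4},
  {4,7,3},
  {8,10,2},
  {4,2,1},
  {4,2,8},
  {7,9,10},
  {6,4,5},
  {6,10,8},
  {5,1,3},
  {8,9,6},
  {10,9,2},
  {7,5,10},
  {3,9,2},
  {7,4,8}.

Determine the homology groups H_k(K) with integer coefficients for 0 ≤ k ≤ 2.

Order the vertices as 1 < 2 < 3 < 4 < 5 < 6 < 7 < 8 < 9 < 10. Listing each simplex with vertices in this order, K has dimension 2 with simplices:

  0-simplices (10): [1], [2], [3], [4], [5], [6], [7], [8], [9], [10]
  1-simplices (30): (30 of them)
  2-simplices (20): (20 of them)

giving chain groups C_0 ≅ Z^10, C_1 ≅ Z^30, C_2 ≅ Z^20.

The boundary map ∂_1: C_1 → C_0 maps an edge to its endpoints' difference, ∂[p,q] = q − p. For instance
  ∂[4,6] = [6] − [4].
As a 10×30 matrix over Z this has rank 9, with invariant factors (1,1,1,1,1,1,1,1,1).

∂_2: C_2 → C_1 maps a triangle to the signed sum of its edges. For instance
  ∂[5,7,10] = [7,10] − [5,10] + [5,7],
  ∂[7,8,9] = [8,9] − [7,9] + [7,8].
The 30×20 boundary matrix has rank 20 and Smith normal form diag(1,1,1,1,1,1,1,1,1,1,1,1,1,1,1,1,1,1,1,2).

Reading off H_k = ker ∂_k / im ∂_{k+1}:

  H_0: rank C_0 − rank ∂_1 = 10 − 9 = 1, and the invariant factors of ∂_1 are all 1, so H_0 ≅ Z.
  H_1: rank ker ∂_1 − rank ∂_2 = (30 − 9) − 20 = 1, and ∂_2 has invariant factor 2 > 1, so H_1 ≅ Z ⊕ Z/2.
  H_2: rank ker ∂_2 − rank ∂_3 = (20 − 20) − 0 = 0, and there is no ∂_3, so H_2 ≅ 0.

As a check, the Euler characteristic is 10 − 30 + 20 = 0, which agrees with 1 − 1 + 0 = 0.
(K is a triangulation of the Klein bottle.)

H_0 = Z,  H_1 = Z ⊕ Z/2,  H_2 = 0.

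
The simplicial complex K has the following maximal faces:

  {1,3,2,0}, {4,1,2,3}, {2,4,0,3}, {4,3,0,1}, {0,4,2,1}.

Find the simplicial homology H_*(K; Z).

H_0 ≅ Z,  H_1 = 0,  H_2 = 0,  H_3 ≅ Z.

Order the vertices as 0 < 1 < 2 < 3 < 4. Listing each simplex with vertices in this order, K has dimension 3 with simplices:

  0-simplices (5): [0], [1], [2], [3], [4]
  1-simplices (10): [0,1], [0,2], [0,3], [0,4], [1,2], [1,3], [1,4], [2,3], [2,4], [3,4]
  2-simplices (10): [0,1,2], [0,1,3], [0,1,4], [0,2,3], [0,2,4], [0,3,4], [1,2,3], [1,2,4], [1,3,4], [2,3,4]
  3-simplices (5): [0,1,2,3], [0,1,2,4], [0,1,3,4], [0,2,3,4], [1,2,3,4]

Hence C_0 ≅ Z^5, C_1 ≅ Z^10, C_2 ≅ Z^10, C_3 ≅ Z^5.

The boundary map ∂_1: C_1 → C_0 sends each edge [p,q] (with p < q) to q − p. For instance
  ∂[2,3] = [3] − [2].
The resulting 5×10 matrix has rank 4, and its Smith normal form has invariant factors (1,1,1,1).

Boundary ∂_2: C_2 → C_1 acts by ∂[p,q,r] = [q,r] − [p,r] + [p,q]. For instance
  ∂[0,1,3] = [1,3] − [0,3] + [0,1],
  ∂[0,3,4] = [3,4] − [0,4] + [0,3].
The resulting 10×10 matrix has rank 6, and its Smith normal form has invariant factors (1,1,1,1,1,1).

The boundary map ∂_3: C_3 → C_2 sends each 3-simplex σ to the alternating sum Σ_i (−1)^i (σ with its i-th vertex removed). For instance
  ∂[1,2,3,4] = [2,3,4] − [1,3,4] + [1,2,4] − [1,2,3],
  ∂[0,1,2,4] = [1,2,4] − [0,2,4] + [0,1,4] − [0,1,2].
The resulting 10×5 matrix has rank 4, and its Smith normal form has invariant factors (1,1,1,1).

Reading off H_k = ker ∂_k / im ∂_{k+1}:

  H_0: rank C_0 − rank ∂_1 = 5 − 4 = 1, and the invariant factors of ∂_1 are all 1, so H_0 = Z.
  H_1: rank ker ∂_1 − rank ∂_2 = (10 − 4) − 6 = 0, and the invariant factors of ∂_2 are all 1, so H_1 = 0.
  H_2: rank ker ∂_2 − rank ∂_3 = (10 − 6) − 4 = 0, and the invariant factors of ∂_3 are all 1, so H_2 = 0.
  H_3: rank ker ∂_3 − rank ∂_4 = (5 − 4) − 0 = 1, and there is no ∂_4, so H_3 = Z.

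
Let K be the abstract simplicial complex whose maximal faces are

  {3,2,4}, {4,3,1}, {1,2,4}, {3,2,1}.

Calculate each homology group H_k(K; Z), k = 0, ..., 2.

H_0 ≅ Z,  H_1 = 0,  H_2 ≅ Z.

Fix the vertex order 1 < 2 < 3 < 4 and write every simplex with vertices in increasing order. Then dim K = 2 and the simplices of K are:

  0-simplices (4): [1], [2], [3], [4]
  1-simplices (6): [1,2], [1,3], [1,4], [2,3], [2,4], [3,4]
  2-simplices (4): [1,2,3], [1,2,4], [1,3,4], [2,3,4]

Hence C_0 ≅ Z^4, C_1 ≅ Z^6, C_2 ≅ Z^4.

The boundary map ∂_1: C_1 → C_0 is given by ∂[p,q] = [q] − [p]. For instance
  ∂[2,3] = [3] − [2].
This gives a 4×6 integer matrix of rank 3; reducing to Smith normal form yields diagonal entries (1,1,1).

Boundary ∂_2: C_2 → C_1 acts by ∂[p,q,r] = [q,r] − [p,r] + [p,q]. For instance
  ∂[1,3,4] = [3,4] − [1,4] + [1,3],
  ∂[1,2,4] = [2,4] − [1,4] + [1,2].
The resulting 6×4 matrix has rank 3, and its Smith normal form has invariant factors (1,1,1).

From H_k ≅ ker(∂_k) / im(∂_{k+1}) we obtain:

  H_0: rank C_0 − rank ∂_1 = 4 − 3 = 1, and the invariant factors of ∂_1 are all 1, so H_0 = Z.
  H_1: rank ker ∂_1 − rank ∂_2 = (6 − 3) − 3 = 0, and the invariant factors of ∂_2 are all 1, so H_1 = 0.
  H_2: rank ker ∂_2 − rank ∂_3 = (4 − 3) − 0 = 1, and there is no ∂_3, so H_2 = Z.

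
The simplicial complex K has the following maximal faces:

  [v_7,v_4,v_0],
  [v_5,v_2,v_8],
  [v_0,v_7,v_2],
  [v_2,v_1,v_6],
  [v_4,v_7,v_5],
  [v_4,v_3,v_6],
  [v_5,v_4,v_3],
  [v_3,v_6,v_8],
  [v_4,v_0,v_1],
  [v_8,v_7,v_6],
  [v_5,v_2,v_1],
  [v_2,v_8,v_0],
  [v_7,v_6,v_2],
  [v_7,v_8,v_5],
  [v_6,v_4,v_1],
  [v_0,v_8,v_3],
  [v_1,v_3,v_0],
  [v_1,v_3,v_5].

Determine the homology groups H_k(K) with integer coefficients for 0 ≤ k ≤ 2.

Fix the vertex order v_0 < v_1 < v_2 < v_3 < v_4 < v_5 < v_6 < v_7 < v_8 and write every simplex with vertices in increasing order. Then dim K = 2 and the simplices of K are:

  0-simplices (9): [v_0], [v_1], [v_2], [v_3], [v_4], [v_5], [v_6], [v_7], [v_8]
  1-simplices (27): (27 of them)
  2-simplices (18): (18 of them)

Hence C_0 ≅ Z^9, C_1 ≅ Z^27, C_2 ≅ Z^18.

∂_1: C_1 → C_0 maps an edge to its endpoints' difference, ∂[p,q] = q − p. For instance
  ∂[v_6,v_7] = [v_7] − [v_6].
The resulting 9×27 matrix has rank 8, and its Smith normal form has invariant factors (1,1,1,1,1,1,1,1).

∂_2: C_2 → C_1 sends each 2-simplex [p,q,r] to [q,r] − [p,r] + [p,q]. For instance
  ∂[v_3,v_4,v_5] = [v_4,v_5] − [v_3,v_5] + [v_3,v_4],
  ∂[v_3,v_4,v_6] = [v_4,v_6] − [v_3,v_6] + [v_3,v_4].
This gives a 27×18 integer matrix of rank 18; reducing to Smith normal form yields diagonal entries (1,1,1,1,1,1,1,1,1,1,1,1,1,1,1,1,1,2).

Computing H_k = (kernel of ∂_k) / (image of ∂_{k+1}):

  H_0: rank C_0 − rank ∂_1 = 9 − 8 = 1, and the invariant factors of ∂_1 are all 1, so H_0 = Z.
  H_1: rank ker ∂_1 − rank ∂_2 = (27 − 8) − 18 = 1, and ∂_2 has invariant factor 2 > 1, so H_1 = Z ⊕ Z/2.
  H_2: rank ker ∂_2 − rank ∂_3 = (18 − 18) − 0 = 0, and there is no ∂_3, so H_2 = 0.

(K is a triangulation of the Klein bottle.)

H_0 ≅ Z,  H_1 ≅ Z ⊕ Z/2,  H_2 = 0.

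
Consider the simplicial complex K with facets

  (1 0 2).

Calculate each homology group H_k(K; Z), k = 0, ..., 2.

H_0 = Z,  H_1 = 0,  H_2 = 0.

Take the total order 0 < 1 < 2 on the vertex set. Then K (dimension 2) consists of the simplices:

  0-simplices (3): [0], [1], [2]
  1-simplices (3): [0,1], [0,2], [1,2]
  2-simplices (1): [0,1,2]

giving chain groups C_0 ≅ Z^3, C_1 ≅ Z^3, C_2 ≅ Z^1.

Boundary ∂_1: C_1 → C_0 sends each edge [p,q] (with p < q) to q − p.
As a 3×3 matrix over Z this has rank 2, with invariant factors (1,1).

∂_2: C_2 → C_1 maps a triangle to the signed sum of its edges. For instance
  ∂[0,1,2] = [1,2] − [0,2] + [0,1].
The 3×1 boundary matrix has rank 1 and Smith normal form diag(1).

Computing H_k = (kernel of ∂_k) / (image of ∂_{k+1}):

  H_0: rank C_0 − rank ∂_1 = 3 − 2 = 1, and the invariant factors of ∂_1 are all 1, so H_0 ≅ Z.
  H_1: rank ker ∂_1 − rank ∂_2 = (3 − 2) − 1 = 0, and the invariant factors of ∂_2 are all 1, so H_1 ≅ 0.
  H_2: rank ker ∂_2 − rank ∂_3 = (1 − 1) − 0 = 0, and there is no ∂_3, so H_2 ≅ 0.

As a check, the Euler characteristic is 3 − 3 + 1 = 1, which agrees with 1 − 0 + 0 = 1.
(K is a triangulation of the 2-simplex.)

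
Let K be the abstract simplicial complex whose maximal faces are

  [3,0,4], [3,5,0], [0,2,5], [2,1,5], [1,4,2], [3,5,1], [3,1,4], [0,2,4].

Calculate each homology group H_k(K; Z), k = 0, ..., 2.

K has 6 vertices, 12 edges, 8 triangles.
rank ∂_0 = 0, rank ∂_1 = 5 ⇒ b_0 = 6 − 0 − 5 = 1; all invariant factors of ∂_1 are 1 so no torsion. So H_0 ≅ Z.
rank ∂_1 = 5, rank ∂_2 = 7 ⇒ b_1 = 12 − 5 − 7 = 0; all invariant factors of ∂_2 are 1 so no torsion. So H_1 ≅ 0.
rank ∂_2 = 7, rank ∂_3 = 0 ⇒ b_2 = 8 − 7 − 0 = 1. So H_2 ≅ Z.

H_0 = Z,  H_1 = 0,  H_2 = Z.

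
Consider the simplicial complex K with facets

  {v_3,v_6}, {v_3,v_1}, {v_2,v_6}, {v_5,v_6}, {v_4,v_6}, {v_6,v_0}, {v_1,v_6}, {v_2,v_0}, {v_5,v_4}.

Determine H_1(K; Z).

H_1 = Z^3.

We work with the vertex ordering v_0 < v_1 < v_2 < v_3 < v_4 < v_5 < v_6. The simplices of K, each written with vertices in increasing order, are:

  0-simplices (7): [v_0], [v_1], [v_2], [v_3], [v_4], [v_5], [v_6]
  1-simplices (9): [v_0,v_2], [v_0,v_6], [v_1,v_3], [v_1,v_6], [v_2,v_6], [v_3,v_6], [v_4,v_5], [v_4,v_6], [v_5,v_6]

so the chain groups are C_0 ≅ Z^7, C_1 ≅ Z^9.

∂_1: C_1 → C_0 maps an edge to its endpoints' difference, ∂[p,q] = q − p. For instance
  ∂[v_4,v_5] = [v_5] − [v_4].
As a 7×9 matrix over Z this has rank 6, with invariant factors (1,1,1,1,1,1).

From H_k ≅ ker(∂_k) / im(∂_{k+1}) we obtain:

  H_1: rank ker ∂_1 − rank ∂_2 = (9 − 6) − 0 = 3, and there is no ∂_2, so H_1 = Z^3.

(K is a triangulation of a wedge of 3 circles.)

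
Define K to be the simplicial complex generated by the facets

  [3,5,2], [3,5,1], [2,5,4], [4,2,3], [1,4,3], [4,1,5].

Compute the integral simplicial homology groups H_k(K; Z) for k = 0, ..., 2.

H_0 ≅ Z,  H_1 = 0,  H_2 ≅ Z.

Take the total order 1 < 2 < 3 < 4 < 5 on the vertex set. Then K (dimension 2) consists of the simplices:

  0-simplices (5): [1], [2], [3], [4], [5]
  1-simplices (9): [1,3], [1,4], [1,5], [2,3], [2,4], [2,5], [3,4], [3,5], [4,5]
  2-simplices (6): [1,3,4], [1,3,5], [1,4,5], [2,3,4], [2,3,5], [2,4,5]

Hence C_0 ≅ Z^5, C_1 ≅ Z^9, C_2 ≅ Z^6.

Boundary ∂_1: C_1 → C_0 sends each edge [p,q] (with p < q) to q − p. For instance
  ∂[1,3] = [3] − [1].
As a 5×9 matrix over Z this has rank 4, with invariant factors (1,1,1,1).

Boundary ∂_2: C_2 → C_1 maps a triangle to the signed sum of its edges. For instance
  ∂[1,3,4] = [3,4] − [1,4] + [1,3],
  ∂[1,4,5] = [4,5] − [1,5] + [1,4].
As a 9×6 matrix over Z this has rank 5, with invariant factors (1,1,1,1,1).

Computing H_k = (kernel of ∂_k) / (image of ∂_{k+1}):

  H_0: rank C_0 − rank ∂_1 = 5 − 4 = 1, and the invariant factors of ∂_1 are all 1, so H_0 = Z.
  H_1: rank ker ∂_1 − rank ∂_2 = (9 − 4) − 5 = 0, and the invariant factors of ∂_2 are all 1, so H_1 = 0.
  H_2: rank ker ∂_2 − rank ∂_3 = (6 − 5) − 0 = 1, and there is no ∂_3, so H_2 = Z.

As a check, the Euler characteristic is 5 − 9 + 6 = 2, which agrees with 1 − 0 + 1 = 2.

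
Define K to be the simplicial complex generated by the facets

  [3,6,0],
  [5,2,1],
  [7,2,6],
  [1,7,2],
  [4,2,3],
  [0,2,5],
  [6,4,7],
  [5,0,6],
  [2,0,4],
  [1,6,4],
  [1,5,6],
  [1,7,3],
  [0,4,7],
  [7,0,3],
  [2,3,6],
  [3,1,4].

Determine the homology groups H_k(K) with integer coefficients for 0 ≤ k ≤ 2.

Order the vertices as 0 < 1 < 2 < 3 < 4 < 5 < 6 < 7. Listing each simplex with vertices in this order, K has dimension 2 with simplices:

  0-simplices (8): [0], [1], [2], [3], [4], [5], [6], [7]
  1-simplices (24): (24 of them)
  2-simplices (16): [0,2,4], [0,2,5], [0,3,6], [0,3,7], [0,4,7], [0,5,6], [1,2,5], [1,2,7], [1,3,4], [1,3,7], [1,4,6], [1,5,6], [2,3,4], [2,3,6], [2,6,7], [4,6,7]

so the chain groups are C_0 ≅ Z^8, C_1 ≅ Z^24, C_2 ≅ Z^16.

The boundary map ∂_1: C_1 → C_0 maps an edge to its endpoints' difference, ∂[p,q] = q − p. For instance
  ∂[1,2] = [2] − [1].
As a 8×24 matrix over Z this has rank 7, with invariant factors (1,1,1,1,1,1,1).

The boundary map ∂_2: C_2 → C_1 sends each 2-simplex [p,q,r] to [q,r] − [p,r] + [p,q]. For instance
  ∂[0,3,6] = [3,6] − [0,6] + [0,3],
  ∂[1,2,7] = [2,7] − [1,7] + [1,2].
The 24×16 boundary matrix has rank 15 and Smith normal form diag(1,1,1,1,1,1,1,1,1,1,1,1,1,1,1).

Computing H_k = (kernel of ∂_k) / (image of ∂_{k+1}):

  H_0: rank C_0 − rank ∂_1 = 8 − 7 = 1, and the invariant factors of ∂_1 are all 1, so H_0 ≅ Z.
  H_1: rank ker ∂_1 − rank ∂_2 = (24 − 7) − 15 = 2, and the invariant factors of ∂_2 are all 1, so H_1 ≅ Z^2.
  H_2: rank ker ∂_2 − rank ∂_3 = (16 − 15) − 0 = 1, and there is no ∂_3, so H_2 ≅ Z.

H_0 = Z,  H_1 = Z^2,  H_2 = Z.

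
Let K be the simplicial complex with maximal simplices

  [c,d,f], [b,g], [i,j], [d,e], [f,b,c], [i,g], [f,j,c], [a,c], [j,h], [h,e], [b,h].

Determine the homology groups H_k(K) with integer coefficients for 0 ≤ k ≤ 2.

Order the vertices as a < b < c < d < e < f < g < h < i < j. Listing each simplex with vertices in this order, K has dimension 2 with simplices:

  0-simplices (10): a, b, c, d, e, f, g, h, i, j
  1-simplices (15): ac, bc, bf, bg, bh, cd, cf, cj, de, df, eh, fj, gi, hj, ij
  2-simplices (3): bcf, cdf, cfj

so the chain groups are C_0 ≅ Z^10, C_1 ≅ Z^15, C_2 ≅ Z^3.

Boundary ∂_1: C_1 → C_0 sends each edge [p,q] (with p < q) to q − p. For instance
  ∂fj = j − f.
This gives a 10×15 integer matrix of rank 9; reducing to Smith normal form yields diagonal entries (1,1,1,1,1,1,1,1,1).

∂_2: C_2 → C_1 acts by ∂[p,q,r] = [q,r] − [p,r] + [p,q]. For instance
  ∂bcf = cf − bf + bc,
  ∂cdf = df − cf + cd.
As a 15×3 matrix over Z this has rank 3, with invariant factors (1,1,1).

Reading off H_k = ker ∂_k / im ∂_{k+1}:

  H_0: rank C_0 − rank ∂_1 = 10 − 9 = 1, and the invariant factors of ∂_1 are all 1, so H_0 ≅ Z.
  H_1: rank ker ∂_1 − rank ∂_2 = (15 − 9) − 3 = 3, and the invariant factors of ∂_2 are all 1, so H_1 ≅ Z^3.
  H_2: rank ker ∂_2 − rank ∂_3 = (3 − 3) − 0 = 0, and there is no ∂_3, so H_2 ≅ 0.

H_0 ≅ Z,  H_1 ≅ Z^3,  H_2 = 0.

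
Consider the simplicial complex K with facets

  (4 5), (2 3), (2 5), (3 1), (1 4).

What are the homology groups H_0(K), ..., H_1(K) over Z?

Fix the vertex order 1 < 2 < 3 < 4 < 5 and write every simplex with vertices in increasing order. Then dim K = 1 and the simplices of K are:

  0-simplices (5): [1], [2], [3], [4], [5]
  1-simplices (5): [1,3], [1,4], [2,3], [2,5], [4,5]

so the chain groups are C_0 ≅ Z^5, C_1 ≅ Z^5.

The boundary map ∂_1: C_1 → C_0 sends each edge [p,q] (with p < q) to q − p.
As a 5×5 matrix over Z this has rank 4, with invariant factors (1,1,1,1).

From H_k ≅ ker(∂_k) / im(∂_{k+1}) we obtain:

  H_0: rank C_0 − rank ∂_1 = 5 − 4 = 1, and the invariant factors of ∂_1 are all 1, so H_0 = Z.
  H_1: rank ker ∂_1 − rank ∂_2 = (5 − 4) − 0 = 1, and there is no ∂_2, so H_1 = Z.

As a check, the Euler characteristic is 5 − 5 = 0, which agrees with 1 − 1 = 0.

H_0 = Z,  H_1 = Z.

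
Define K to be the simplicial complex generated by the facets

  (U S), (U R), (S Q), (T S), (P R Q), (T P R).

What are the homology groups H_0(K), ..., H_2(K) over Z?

Fix the vertex order P < Q < R < S < T < U and write every simplex with vertices in increasing order. Then dim K = 2 and the simplices of K are:

  0-simplices (6): P, Q, R, S, T, U
  1-simplices (9): PQ, PR, PT, QR, QS, RT, RU, ST, SU
  2-simplices (2): PQR, PRT

Hence C_0 ≅ Z^6, C_1 ≅ Z^9, C_2 ≅ Z^2.

The boundary map ∂_1: C_1 → C_0 maps an edge to its endpoints' difference, ∂[p,q] = q − p.
As a 6×9 matrix over Z this has rank 5, with invariant factors (1,1,1,1,1).

The boundary map ∂_2: C_2 → C_1 acts by ∂[p,q,r] = [q,r] − [p,r] + [p,q]. For instance
  ∂PQR = QR − PR + PQ,
  ∂PRT = RT − PT + PR.
This gives a 9×2 integer matrix of rank 2; reducing to Smith normal form yields diagonal entries (1,1).

Now H_k = ker ∂_k / im ∂_{k+1}, so:

  H_0: rank C_0 − rank ∂_1 = 6 − 5 = 1, and the invariant factors of ∂_1 are all 1, so H_0 = Z.
  H_1: rank ker ∂_1 − rank ∂_2 = (9 − 5) − 2 = 2, and the invariant factors of ∂_2 are all 1, so H_1 = Z^2.
  H_2: rank ker ∂_2 − rank ∂_3 = (2 − 2) − 0 = 0, and there is no ∂_3, so H_2 = 0.

As a check, the Euler characteristic is 6 − 9 + 2 = -1, which agrees with 1 − 2 + 0 = -1.

H_0 ≅ Z,  H_1 ≅ Z^2,  H_2 = 0.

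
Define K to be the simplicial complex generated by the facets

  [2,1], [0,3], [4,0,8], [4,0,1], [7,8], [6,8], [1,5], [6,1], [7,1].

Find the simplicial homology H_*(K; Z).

H_0 = Z,  H_1 = Z^2,  H_2 = 0.

Take the total order 0 < 1 < 2 < 3 < 4 < 5 < 6 < 7 < 8 on the vertex set. Then K (dimension 2) consists of the simplices:

  0-simplices (9): [0], [1], [2], [3], [4], [5], [6], [7], [8]
  1-simplices (12): [0,1], [0,3], [0,4], [0,8], [1,2], [1,4], [1,5], [1,6], [1,7], [4,8], [6,8], [7,8]
  2-simplices (2): [0,1,4], [0,4,8]

giving chain groups C_0 ≅ Z^9, C_1 ≅ Z^12, C_2 ≅ Z^2.

The boundary map ∂_1: C_1 → C_0 maps an edge to its endpoints' difference, ∂[p,q] = q − p.
The resulting 9×12 matrix has rank 8, and its Smith normal form has invariant factors (1,1,1,1,1,1,1,1).

∂_2: C_2 → C_1 maps a triangle to the signed sum of its edges. For instance
  ∂[0,4,8] = [4,8] − [0,8] + [0,4],
  ∂[0,1,4] = [1,4] − [0,4] + [0,1].
The 12×2 boundary matrix has rank 2 and Smith normal form diag(1,1).

Computing H_k = (kernel of ∂_k) / (image of ∂_{k+1}):

  H_0: rank C_0 − rank ∂_1 = 9 − 8 = 1, and the invariant factors of ∂_1 are all 1, so H_0 ≅ Z.
  H_1: rank ker ∂_1 − rank ∂_2 = (12 − 8) − 2 = 2, and the invariant factors of ∂_2 are all 1, so H_1 ≅ Z^2.
  H_2: rank ker ∂_2 − rank ∂_3 = (2 − 2) − 0 = 0, and there is no ∂_3, so H_2 ≅ 0.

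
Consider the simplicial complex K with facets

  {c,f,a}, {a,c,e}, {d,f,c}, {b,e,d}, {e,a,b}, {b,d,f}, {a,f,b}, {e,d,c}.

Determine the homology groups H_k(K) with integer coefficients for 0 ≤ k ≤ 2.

Take the total order a < b < c < d < e < f on the vertex set. Then K (dimension 2) consists of the simplices:

  0-simplices (6): a, b, c, d, e, f
  1-simplices (12): ab, ac, ae, af, bd, be, bf, cd, ce, cf, de, df
  2-simplices (8): abe, abf, ace, acf, bde, bdf, cde, cdf

so the chain groups are C_0 ≅ Z^6, C_1 ≅ Z^12, C_2 ≅ Z^8.

Boundary ∂_1: C_1 → C_0 is given by ∂[p,q] = [q] − [p]. For instance
  ∂bf = f − b.
As a 6×12 matrix over Z this has rank 5, with invariant factors (1,1,1,1,1).

∂_2: C_2 → C_1 maps a triangle to the signed sum of its edges. For instance
  ∂abe = be − ae + ab,
  ∂bde = de − be + bd.
The resulting 12×8 matrix has rank 7, and its Smith normal form has invariant factors (1,1,1,1,1,1,1).

Now H_k = ker ∂_k / im ∂_{k+1}, so:

  H_0: rank C_0 − rank ∂_1 = 6 − 5 = 1, and the invariant factors of ∂_1 are all 1, so H_0 ≅ Z.
  H_1: rank ker ∂_1 − rank ∂_2 = (12 − 5) − 7 = 0, and the invariant factors of ∂_2 are all 1, so H_1 ≅ 0.
  H_2: rank ker ∂_2 − rank ∂_3 = (8 − 7) − 0 = 1, and there is no ∂_3, so H_2 ≅ Z.

(K is a triangulation of the 2-sphere S^2.)

H_0 ≅ Z,  H_1 = 0,  H_2 ≅ Z.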